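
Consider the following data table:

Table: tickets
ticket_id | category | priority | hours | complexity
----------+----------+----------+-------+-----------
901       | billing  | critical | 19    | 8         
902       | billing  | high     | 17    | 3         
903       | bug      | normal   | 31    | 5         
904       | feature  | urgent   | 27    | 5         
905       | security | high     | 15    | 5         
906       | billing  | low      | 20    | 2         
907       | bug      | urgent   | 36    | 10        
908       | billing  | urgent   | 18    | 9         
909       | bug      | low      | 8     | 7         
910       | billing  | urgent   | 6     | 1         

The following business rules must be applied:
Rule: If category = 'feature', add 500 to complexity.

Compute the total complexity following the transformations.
555

Step 1: Count records where category = 'feature': 1
Step 2: Total bonus added: 1 × 500 = 500
Step 3: Original sum of complexity: 55
Step 4: Final sum = 55 + 500 = 555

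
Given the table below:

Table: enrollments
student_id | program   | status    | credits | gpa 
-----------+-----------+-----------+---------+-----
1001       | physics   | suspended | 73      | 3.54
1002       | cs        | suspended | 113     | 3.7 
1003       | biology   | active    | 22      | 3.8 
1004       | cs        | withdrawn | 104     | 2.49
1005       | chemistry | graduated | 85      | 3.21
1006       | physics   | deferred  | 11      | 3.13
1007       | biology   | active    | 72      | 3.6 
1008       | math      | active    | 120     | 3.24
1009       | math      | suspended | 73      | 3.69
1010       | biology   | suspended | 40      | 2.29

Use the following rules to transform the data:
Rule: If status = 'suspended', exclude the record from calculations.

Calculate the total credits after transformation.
414

Step 1: Identify records where status = 'suspended'
Step 2: The excluded records sum to 299
Step 3: Original total credits = 713
Step 4: Remaining total = 713 - 299 = 414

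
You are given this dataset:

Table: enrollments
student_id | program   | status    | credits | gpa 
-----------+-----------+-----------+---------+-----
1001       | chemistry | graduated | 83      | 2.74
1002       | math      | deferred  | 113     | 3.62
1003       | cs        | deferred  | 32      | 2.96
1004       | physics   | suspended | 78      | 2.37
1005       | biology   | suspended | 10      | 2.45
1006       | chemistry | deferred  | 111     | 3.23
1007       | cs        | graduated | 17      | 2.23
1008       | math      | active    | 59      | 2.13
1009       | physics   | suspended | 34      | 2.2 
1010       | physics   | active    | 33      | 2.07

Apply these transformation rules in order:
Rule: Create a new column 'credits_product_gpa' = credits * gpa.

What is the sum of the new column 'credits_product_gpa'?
1605.78

Step 1: For each record, compute credits * gpa
Example calculations:
  83 * 2.74 = 227.42
  113 * 3.62 = 409.06
  32 * 2.96 = 94.72
  ...
Step 2: Sum all derived values
Step 3: Total = 1605.78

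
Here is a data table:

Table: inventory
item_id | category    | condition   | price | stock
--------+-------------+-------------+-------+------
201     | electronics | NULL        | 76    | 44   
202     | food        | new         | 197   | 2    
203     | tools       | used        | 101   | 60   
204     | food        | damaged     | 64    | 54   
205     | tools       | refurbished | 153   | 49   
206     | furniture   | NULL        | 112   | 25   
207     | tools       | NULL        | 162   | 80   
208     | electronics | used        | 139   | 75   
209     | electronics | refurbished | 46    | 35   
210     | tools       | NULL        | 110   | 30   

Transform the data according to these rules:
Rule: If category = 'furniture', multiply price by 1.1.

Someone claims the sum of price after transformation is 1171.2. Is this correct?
Yes, the result is correct.

Step 1: Calculate the correct sum after transformation
Step 2: Apply multiplier 1.1 to records where category = 'furniture'
Step 3: Correct result = 1171.2
Step 4: Claimed result = 1171.2
Step 5: 1171.2 = 1171.2 ✓
Conclusion: The claimed result is correct.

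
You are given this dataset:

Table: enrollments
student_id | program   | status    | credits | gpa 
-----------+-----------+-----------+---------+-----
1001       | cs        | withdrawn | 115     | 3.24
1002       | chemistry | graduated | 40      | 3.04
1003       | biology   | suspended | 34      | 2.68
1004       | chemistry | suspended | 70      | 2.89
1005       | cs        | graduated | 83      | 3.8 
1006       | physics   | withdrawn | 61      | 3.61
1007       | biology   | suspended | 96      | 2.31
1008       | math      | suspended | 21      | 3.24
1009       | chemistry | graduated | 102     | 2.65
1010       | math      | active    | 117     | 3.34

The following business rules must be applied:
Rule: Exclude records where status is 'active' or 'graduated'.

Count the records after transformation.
6

Step 1: Count records to exclude
  - 1 (active) + 3 (graduated) = 4 records
Step 2: Total records: 10
Step 3: Remaining = 10 - 4 = 6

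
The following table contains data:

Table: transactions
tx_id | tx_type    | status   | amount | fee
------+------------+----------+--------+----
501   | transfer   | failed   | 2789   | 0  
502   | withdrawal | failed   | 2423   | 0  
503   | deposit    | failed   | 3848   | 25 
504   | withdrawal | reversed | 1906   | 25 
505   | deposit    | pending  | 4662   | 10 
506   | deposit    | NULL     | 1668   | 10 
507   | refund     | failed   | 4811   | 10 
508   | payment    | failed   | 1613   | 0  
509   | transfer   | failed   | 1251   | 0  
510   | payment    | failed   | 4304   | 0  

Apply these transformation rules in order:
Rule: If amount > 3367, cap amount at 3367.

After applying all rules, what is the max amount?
3367

Step 1: Original maximum amount = 4811
Step 2: Apply cap at 3367
Step 3: 4 records had amount > 3367 and were capped
Step 4: Maximum after transformation = 3367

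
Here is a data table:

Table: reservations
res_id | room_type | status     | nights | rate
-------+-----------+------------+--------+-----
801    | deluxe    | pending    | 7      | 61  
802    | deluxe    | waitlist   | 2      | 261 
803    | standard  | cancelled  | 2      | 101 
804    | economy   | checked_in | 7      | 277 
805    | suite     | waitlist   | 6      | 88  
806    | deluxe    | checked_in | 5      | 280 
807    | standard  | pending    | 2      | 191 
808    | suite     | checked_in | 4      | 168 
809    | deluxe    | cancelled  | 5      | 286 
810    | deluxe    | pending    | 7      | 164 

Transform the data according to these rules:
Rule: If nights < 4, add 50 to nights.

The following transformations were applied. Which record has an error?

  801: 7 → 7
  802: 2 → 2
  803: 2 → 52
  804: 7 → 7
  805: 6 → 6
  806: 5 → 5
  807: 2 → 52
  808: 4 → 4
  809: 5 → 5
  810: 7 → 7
Record 802 has an error. The correct transformed value should be 52, not 2.

Step 1: Check each record against the rule
Step 2: Record 802 has nights = 2
Step 3: Since 2 < 4, the bonus should have been applied
Step 4: Correct value = 52, but claimed value = 2
Conclusion: Record 802 has the error.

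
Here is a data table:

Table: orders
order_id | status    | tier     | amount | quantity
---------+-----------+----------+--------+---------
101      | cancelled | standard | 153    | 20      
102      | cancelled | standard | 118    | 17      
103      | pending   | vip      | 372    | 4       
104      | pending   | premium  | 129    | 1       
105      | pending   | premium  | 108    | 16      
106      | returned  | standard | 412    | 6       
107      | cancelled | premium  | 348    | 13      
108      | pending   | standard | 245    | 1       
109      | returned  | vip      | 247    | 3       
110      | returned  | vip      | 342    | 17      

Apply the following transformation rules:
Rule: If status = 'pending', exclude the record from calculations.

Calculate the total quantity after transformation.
76

Step 1: Identify records where status = 'pending'
Step 2: The excluded records sum to 22
Step 3: Original total quantity = 98
Step 4: Remaining total = 98 - 22 = 76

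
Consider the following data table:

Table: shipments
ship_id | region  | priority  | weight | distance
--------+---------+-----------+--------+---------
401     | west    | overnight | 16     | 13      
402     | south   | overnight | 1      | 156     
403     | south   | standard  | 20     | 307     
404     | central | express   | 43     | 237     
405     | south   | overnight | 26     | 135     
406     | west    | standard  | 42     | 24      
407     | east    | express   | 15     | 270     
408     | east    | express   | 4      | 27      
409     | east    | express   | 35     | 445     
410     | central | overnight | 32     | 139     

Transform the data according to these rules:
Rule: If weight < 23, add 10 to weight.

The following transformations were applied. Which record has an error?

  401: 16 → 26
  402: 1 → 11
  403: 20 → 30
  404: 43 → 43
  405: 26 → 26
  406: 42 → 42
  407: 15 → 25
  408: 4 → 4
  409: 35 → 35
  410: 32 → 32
Record 408 has an error. The correct transformed value should be 14, not 4.

Step 1: Check each record against the rule
Step 2: Record 408 has weight = 4
Step 3: Since 4 < 23, the bonus should have been applied
Step 4: Correct value = 14, but claimed value = 4
Conclusion: Record 408 has the error.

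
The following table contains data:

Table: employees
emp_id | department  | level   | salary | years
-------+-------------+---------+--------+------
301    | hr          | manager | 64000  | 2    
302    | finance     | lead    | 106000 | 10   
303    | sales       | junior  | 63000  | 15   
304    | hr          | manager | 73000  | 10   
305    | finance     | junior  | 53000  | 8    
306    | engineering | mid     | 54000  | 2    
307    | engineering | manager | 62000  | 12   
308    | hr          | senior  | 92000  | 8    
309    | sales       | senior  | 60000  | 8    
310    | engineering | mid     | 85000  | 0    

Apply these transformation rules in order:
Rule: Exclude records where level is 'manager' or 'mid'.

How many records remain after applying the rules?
5

Step 1: Count records to exclude
  - 3 (manager) + 2 (mid) = 5 records
Step 2: Total records: 10
Step 3: Remaining = 10 - 5 = 5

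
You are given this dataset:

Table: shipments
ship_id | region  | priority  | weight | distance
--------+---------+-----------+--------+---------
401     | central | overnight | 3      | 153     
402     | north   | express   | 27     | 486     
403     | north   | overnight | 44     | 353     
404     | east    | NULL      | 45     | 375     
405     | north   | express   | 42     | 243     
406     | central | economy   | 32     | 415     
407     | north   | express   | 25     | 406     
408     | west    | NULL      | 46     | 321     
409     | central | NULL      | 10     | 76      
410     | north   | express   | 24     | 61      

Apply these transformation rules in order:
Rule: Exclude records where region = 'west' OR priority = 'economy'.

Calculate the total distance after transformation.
2153

Step 1: Find records where region = 'west' OR priority = 'economy'
Step 2: 2 records match, summing to 736
Step 3: Original sum: 2889
Step 4: Remaining sum = 2889 - 736 = 2153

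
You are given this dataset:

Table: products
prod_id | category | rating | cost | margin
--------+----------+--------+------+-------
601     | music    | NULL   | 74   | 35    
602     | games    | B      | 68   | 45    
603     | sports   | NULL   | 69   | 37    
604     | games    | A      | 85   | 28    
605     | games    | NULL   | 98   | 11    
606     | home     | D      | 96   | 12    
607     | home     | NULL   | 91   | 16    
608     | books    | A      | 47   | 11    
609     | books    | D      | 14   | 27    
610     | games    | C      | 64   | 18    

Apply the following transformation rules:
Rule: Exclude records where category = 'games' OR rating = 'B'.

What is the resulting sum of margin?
138

Step 1: Find records where category = 'games' OR rating = 'B'
Step 2: 4 records match, summing to 102
Step 3: Original sum: 240
Step 4: Remaining sum = 240 - 102 = 138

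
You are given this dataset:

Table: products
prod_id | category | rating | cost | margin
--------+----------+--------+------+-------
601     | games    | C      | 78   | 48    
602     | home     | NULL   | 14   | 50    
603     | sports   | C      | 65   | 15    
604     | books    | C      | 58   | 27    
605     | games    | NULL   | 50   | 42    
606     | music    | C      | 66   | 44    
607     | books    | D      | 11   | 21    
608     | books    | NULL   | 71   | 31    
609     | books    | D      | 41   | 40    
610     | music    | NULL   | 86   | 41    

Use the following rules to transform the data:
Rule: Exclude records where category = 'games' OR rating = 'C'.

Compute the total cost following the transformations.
223

Step 1: Find records where category = 'games' OR rating = 'C'
Step 2: 5 records match, summing to 317
Step 3: Original sum: 540
Step 4: Remaining sum = 540 - 317 = 223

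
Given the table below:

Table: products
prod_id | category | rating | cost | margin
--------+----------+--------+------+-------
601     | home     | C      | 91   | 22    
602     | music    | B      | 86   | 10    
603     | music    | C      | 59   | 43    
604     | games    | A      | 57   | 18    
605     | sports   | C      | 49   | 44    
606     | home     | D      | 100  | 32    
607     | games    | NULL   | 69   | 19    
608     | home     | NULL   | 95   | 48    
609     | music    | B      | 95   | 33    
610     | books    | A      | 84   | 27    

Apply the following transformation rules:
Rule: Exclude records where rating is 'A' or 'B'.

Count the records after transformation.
6

Step 1: Count records to exclude
  - 2 (A) + 2 (B) = 4 records
Step 2: Total records: 10
Step 3: Remaining = 10 - 4 = 6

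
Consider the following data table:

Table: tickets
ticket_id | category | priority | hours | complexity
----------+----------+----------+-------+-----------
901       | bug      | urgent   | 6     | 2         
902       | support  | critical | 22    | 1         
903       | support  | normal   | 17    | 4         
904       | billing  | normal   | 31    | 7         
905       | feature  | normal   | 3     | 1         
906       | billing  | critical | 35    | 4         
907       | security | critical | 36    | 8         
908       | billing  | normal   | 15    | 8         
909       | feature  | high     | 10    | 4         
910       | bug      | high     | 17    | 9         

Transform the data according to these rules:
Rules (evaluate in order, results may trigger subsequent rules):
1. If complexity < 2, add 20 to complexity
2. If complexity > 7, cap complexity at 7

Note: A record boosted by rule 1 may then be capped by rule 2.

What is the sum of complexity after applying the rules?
56

Step 1: Apply rule 1 to records with complexity < 2
  - 2 records get bonus of 20
  - Of these, 2 records then exceed 7 and get capped
Step 2: Apply rule 2 to records with complexity > 7
  - 3 records (original) are capped
Step 3: Calculate final sum = 56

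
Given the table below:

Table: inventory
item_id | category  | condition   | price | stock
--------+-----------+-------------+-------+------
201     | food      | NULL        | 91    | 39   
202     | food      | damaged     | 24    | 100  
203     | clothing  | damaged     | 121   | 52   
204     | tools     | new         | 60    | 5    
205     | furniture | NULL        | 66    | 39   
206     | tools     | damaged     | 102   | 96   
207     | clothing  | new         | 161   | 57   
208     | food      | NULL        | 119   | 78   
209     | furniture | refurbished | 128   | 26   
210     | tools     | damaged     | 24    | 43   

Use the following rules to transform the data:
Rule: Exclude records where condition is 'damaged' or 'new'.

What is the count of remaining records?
4

Step 1: Count records to exclude
  - 4 (damaged) + 2 (new) = 6 records
Step 2: Total records: 10
Step 3: Remaining = 10 - 6 = 4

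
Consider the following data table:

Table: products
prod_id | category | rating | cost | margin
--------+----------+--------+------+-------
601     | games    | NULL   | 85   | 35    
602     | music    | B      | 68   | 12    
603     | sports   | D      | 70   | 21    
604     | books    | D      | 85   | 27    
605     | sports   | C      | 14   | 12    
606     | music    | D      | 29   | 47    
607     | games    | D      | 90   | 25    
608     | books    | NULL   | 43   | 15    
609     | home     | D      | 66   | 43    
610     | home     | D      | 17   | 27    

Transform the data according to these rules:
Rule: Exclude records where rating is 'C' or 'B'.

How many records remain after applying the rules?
8

Step 1: Count records to exclude
  - 1 (C) + 1 (B) = 2 records
Step 2: Total records: 10
Step 3: Remaining = 10 - 2 = 8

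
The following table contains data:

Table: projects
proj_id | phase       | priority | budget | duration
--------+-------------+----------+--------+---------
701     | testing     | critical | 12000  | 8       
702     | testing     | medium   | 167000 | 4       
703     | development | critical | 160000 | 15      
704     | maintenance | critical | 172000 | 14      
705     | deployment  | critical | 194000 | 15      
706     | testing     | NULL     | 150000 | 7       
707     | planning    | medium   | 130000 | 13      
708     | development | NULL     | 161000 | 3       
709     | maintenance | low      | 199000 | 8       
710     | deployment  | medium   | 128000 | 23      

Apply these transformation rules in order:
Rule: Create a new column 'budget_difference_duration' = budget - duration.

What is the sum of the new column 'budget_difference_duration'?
1472890

Step 1: For each record, compute budget - duration
Example calculations:
  12000 - 8 = 11992
  167000 - 4 = 166996
  160000 - 15 = 159985
  ...
Step 2: Sum all derived values
Step 3: Total = 1472890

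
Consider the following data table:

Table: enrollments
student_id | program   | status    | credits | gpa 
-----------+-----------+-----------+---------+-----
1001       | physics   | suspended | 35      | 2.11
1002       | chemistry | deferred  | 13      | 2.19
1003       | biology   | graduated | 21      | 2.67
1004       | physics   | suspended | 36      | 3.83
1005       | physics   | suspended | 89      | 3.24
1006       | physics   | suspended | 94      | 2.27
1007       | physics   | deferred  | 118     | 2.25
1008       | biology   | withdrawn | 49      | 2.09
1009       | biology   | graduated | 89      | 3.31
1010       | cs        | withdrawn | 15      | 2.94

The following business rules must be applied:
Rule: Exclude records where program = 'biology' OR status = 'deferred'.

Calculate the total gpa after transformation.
14.39

Step 1: Find records where program = 'biology' OR status = 'deferred'
Step 2: 5 records match, summing to 12.51
Step 3: Original sum: 26.9
Step 4: Remaining sum = 26.9 - 12.51 = 14.39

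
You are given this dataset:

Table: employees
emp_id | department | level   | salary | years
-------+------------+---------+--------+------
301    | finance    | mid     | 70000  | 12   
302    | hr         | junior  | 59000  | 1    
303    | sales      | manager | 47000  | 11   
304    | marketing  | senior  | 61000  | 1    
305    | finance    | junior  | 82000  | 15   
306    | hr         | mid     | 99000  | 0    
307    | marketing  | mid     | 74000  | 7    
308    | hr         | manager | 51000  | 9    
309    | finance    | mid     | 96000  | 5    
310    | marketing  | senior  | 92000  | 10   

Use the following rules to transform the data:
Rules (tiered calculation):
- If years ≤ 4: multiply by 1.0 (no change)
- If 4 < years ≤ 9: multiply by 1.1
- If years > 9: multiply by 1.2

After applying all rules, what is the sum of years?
82.7

Step 1: Tier 1 (years ≤ 4): 3 records, sum = 2 × 1.0 = 2.0
Step 2: Tier 2 (4 < years ≤ 9): 3 records, sum = 21 × 1.1 = 23.1
Step 3: Tier 3 (years > 9): 4 records, sum = 48 × 1.2 = 57.6
Step 4: Final sum = 2.0 + 23.1 + 57.6 = 82.7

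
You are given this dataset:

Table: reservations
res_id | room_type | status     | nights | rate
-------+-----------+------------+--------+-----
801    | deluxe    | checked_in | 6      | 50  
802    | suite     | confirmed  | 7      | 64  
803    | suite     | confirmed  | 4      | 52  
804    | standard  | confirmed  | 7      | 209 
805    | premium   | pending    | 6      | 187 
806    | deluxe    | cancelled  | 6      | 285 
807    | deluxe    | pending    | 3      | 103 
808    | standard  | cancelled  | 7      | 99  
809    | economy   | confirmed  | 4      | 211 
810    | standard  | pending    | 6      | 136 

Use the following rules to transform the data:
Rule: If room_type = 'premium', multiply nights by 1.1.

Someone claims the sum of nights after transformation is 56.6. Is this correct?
Yes, the result is correct.

Step 1: Calculate the correct sum after transformation
Step 2: Apply multiplier 1.1 to records where room_type = 'premium'
Step 3: Correct result = 56.6
Step 4: Claimed result = 56.6
Step 5: 56.6 = 56.6 ✓
Conclusion: The claimed result is correct.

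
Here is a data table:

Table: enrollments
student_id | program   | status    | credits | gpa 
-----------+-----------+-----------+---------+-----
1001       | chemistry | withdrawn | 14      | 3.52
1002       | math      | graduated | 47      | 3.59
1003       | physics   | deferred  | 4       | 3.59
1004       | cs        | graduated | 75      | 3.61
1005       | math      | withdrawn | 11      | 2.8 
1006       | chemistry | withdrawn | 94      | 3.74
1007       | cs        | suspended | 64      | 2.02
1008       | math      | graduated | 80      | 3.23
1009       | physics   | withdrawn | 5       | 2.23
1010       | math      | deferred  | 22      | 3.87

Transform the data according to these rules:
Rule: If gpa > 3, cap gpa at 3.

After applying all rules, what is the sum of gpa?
28.05

Step 1: 7 records have gpa > 3
Step 2: These records originally summed to 25.15
Step 3: After capping: 7 × 3 = 21
Step 4: Unaffected records sum: 7.05
Step 5: Final sum = 21 + 7.05 = 28.05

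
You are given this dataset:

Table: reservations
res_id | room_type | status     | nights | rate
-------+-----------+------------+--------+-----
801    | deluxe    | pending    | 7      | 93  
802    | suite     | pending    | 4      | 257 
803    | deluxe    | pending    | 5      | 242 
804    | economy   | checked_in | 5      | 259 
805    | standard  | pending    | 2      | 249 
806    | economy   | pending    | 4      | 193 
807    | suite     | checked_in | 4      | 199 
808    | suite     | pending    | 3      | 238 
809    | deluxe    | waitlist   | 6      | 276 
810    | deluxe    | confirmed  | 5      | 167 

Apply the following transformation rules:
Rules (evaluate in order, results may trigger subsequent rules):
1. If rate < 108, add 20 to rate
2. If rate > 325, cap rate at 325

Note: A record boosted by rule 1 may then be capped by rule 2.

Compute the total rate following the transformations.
2193

Step 1: Apply rule 1 to records with rate < 108
  - 1 records get bonus of 20
  - Of these, 0 records then exceed 325 and get capped
Step 2: Apply rule 2 to records with rate > 325
  - 0 records (original) are capped
Step 3: Calculate final sum = 2193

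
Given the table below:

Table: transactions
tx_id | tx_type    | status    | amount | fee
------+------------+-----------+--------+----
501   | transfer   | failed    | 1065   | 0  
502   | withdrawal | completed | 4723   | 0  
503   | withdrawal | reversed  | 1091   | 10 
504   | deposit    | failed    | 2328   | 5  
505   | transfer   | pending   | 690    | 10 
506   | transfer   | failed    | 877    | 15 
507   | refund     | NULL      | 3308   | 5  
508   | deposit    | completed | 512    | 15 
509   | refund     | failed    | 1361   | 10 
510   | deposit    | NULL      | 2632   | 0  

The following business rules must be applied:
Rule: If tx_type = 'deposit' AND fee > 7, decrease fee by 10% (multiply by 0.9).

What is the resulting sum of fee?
68.5

Step 1: Find records where tx_type = 'deposit' AND fee > 7
Step 2: 1 records match, summing to 15
Step 3: After multiplier: 15 × 0.9 = 13.5
Step 4: Unaffected records sum: 55
Step 5: Final sum = 13.5 + 55 = 68.5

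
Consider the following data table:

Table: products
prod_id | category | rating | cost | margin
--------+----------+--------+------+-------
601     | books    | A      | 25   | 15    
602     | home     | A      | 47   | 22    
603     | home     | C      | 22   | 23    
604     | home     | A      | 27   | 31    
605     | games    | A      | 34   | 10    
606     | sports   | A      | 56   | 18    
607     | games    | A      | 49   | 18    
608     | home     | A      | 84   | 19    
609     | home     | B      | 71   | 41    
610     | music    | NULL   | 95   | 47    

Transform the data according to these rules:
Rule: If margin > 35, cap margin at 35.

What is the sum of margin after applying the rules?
226

Step 1: 2 records have margin > 35
Step 2: These records originally summed to 88
Step 3: After capping: 2 × 35 = 70
Step 4: Unaffected records sum: 156
Step 5: Final sum = 70 + 156 = 226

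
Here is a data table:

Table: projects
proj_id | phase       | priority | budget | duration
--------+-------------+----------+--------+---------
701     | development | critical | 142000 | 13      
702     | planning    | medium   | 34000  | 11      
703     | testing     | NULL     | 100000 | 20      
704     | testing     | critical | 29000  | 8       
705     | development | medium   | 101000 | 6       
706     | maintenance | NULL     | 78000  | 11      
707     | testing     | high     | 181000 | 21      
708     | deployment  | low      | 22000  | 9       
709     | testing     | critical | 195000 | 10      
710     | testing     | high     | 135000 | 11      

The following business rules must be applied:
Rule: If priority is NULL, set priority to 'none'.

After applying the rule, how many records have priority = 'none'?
2

Step 1: Count records where priority IS NULL
Step 2: Found 2 records with NULL priority
Step 3: These records will have priority set to 'none'
Step 4: Records already having priority = 'none': 0
Step 5: Answer: 2 + 0 = 2 records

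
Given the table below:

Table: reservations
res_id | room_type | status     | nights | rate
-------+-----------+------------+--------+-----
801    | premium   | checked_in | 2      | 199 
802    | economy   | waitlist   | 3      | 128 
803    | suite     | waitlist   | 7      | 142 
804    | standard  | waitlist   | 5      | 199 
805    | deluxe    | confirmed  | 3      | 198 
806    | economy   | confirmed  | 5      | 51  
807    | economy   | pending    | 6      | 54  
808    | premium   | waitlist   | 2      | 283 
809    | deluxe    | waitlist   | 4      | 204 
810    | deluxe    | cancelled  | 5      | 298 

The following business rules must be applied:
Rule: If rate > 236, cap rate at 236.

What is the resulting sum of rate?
1647

Step 1: 2 records have rate > 236
Step 2: These records originally summed to 581
Step 3: After capping: 2 × 236 = 472
Step 4: Unaffected records sum: 1175
Step 5: Final sum = 472 + 1175 = 1647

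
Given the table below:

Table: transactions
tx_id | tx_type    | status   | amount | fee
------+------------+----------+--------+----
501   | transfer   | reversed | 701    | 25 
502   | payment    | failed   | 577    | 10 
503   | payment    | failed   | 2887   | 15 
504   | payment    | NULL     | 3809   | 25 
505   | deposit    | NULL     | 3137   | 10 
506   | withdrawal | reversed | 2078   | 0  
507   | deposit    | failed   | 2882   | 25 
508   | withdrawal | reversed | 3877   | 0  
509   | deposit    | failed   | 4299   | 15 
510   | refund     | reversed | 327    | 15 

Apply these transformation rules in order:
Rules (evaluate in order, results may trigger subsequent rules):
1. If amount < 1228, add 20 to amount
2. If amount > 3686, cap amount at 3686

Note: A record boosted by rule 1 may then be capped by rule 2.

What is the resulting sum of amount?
23707

Step 1: Apply rule 1 to records with amount < 1228
  - 3 records get bonus of 20
  - Of these, 0 records then exceed 3686 and get capped
Step 2: Apply rule 2 to records with amount > 3686
  - 3 records (original) are capped
Step 3: Calculate final sum = 23707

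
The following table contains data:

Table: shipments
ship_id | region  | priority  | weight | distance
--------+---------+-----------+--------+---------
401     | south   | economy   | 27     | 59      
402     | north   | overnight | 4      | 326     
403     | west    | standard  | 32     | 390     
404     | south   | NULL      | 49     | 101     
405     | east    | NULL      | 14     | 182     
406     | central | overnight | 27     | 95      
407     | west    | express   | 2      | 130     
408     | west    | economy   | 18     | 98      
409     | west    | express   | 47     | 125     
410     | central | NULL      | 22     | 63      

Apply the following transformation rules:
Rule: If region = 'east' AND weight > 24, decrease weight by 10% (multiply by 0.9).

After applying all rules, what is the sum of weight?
242

Step 1: Find records where region = 'east' AND weight > 24
Step 2: 0 records match, summing to 0
Step 3: After multiplier: 0 × 0.9 = 0.0
Step 4: Unaffected records sum: 242
Step 5: Final sum = 0.0 + 242 = 242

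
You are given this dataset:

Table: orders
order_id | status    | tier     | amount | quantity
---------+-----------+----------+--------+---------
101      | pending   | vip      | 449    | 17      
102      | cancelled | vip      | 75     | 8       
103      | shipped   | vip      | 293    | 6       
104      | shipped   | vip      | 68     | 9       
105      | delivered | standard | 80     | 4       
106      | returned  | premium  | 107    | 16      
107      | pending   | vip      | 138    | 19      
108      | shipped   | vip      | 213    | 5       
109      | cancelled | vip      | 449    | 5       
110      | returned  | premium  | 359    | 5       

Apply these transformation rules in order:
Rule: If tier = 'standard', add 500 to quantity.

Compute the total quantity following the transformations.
594

Step 1: Count records where tier = 'standard': 1
Step 2: Total bonus added: 1 × 500 = 500
Step 3: Original sum of quantity: 94
Step 4: Final sum = 94 + 500 = 594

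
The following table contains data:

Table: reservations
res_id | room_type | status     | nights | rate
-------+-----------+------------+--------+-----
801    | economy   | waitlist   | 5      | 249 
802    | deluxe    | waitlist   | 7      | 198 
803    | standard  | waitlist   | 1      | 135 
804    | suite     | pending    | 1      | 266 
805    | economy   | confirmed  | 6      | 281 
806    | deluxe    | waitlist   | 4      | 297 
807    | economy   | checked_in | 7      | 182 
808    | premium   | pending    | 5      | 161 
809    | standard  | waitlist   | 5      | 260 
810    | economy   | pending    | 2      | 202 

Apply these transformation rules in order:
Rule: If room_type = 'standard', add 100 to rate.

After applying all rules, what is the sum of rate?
2431

Step 1: Count records where room_type = 'standard': 2
Step 2: Total bonus added: 2 × 100 = 200
Step 3: Original sum of rate: 2231
Step 4: Final sum = 2231 + 200 = 2431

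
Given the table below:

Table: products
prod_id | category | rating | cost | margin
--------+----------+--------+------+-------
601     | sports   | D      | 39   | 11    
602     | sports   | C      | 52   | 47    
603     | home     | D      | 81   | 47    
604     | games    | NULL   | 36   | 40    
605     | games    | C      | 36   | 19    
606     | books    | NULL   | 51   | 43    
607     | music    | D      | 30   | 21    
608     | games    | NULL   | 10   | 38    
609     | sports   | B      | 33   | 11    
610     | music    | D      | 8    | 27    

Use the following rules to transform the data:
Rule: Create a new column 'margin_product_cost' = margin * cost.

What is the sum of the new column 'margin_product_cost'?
12586

Step 1: For each record, compute margin * cost
Example calculations:
  11 * 39 = 429
  47 * 52 = 2444
  47 * 81 = 3807
  ...
Step 2: Sum all derived values
Step 3: Total = 12586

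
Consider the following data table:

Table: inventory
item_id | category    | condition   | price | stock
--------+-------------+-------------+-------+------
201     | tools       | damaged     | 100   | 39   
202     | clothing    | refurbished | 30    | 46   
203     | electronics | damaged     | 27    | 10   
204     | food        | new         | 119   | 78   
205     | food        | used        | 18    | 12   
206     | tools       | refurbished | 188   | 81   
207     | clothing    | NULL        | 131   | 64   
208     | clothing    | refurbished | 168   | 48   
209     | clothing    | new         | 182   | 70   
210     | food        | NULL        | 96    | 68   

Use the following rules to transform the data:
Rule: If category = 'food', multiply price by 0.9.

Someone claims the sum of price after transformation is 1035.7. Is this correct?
Yes, the result is correct.

Step 1: Calculate the correct sum after transformation
Step 2: Apply multiplier 0.9 to records where category = 'food'
Step 3: Correct result = 1035.7
Step 4: Claimed result = 1035.7
Step 5: 1035.7 = 1035.7 ✓
Conclusion: The claimed result is correct.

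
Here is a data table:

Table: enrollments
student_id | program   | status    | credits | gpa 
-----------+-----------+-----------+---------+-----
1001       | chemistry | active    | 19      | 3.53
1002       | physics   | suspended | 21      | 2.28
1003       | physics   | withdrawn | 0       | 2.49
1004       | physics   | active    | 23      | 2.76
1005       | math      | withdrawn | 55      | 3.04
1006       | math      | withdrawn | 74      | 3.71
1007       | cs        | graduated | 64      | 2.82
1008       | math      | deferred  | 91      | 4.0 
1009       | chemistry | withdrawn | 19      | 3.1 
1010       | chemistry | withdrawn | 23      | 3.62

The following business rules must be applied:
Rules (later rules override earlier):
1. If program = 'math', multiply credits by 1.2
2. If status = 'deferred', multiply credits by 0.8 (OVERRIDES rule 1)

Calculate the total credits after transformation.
396.6

Step 1: Rule 2 takes priority for records with status = 'deferred'
  - 1 records: 91 × 0.8 = 72.8
Step 2: Rule 1 applies to remaining records with program = 'math'
  - 2 records: 129 × 1.2 = 154.8
Step 3: Other records unchanged: 169
Step 4: Final sum = 72.8 + 154.8 + 169 = 396.6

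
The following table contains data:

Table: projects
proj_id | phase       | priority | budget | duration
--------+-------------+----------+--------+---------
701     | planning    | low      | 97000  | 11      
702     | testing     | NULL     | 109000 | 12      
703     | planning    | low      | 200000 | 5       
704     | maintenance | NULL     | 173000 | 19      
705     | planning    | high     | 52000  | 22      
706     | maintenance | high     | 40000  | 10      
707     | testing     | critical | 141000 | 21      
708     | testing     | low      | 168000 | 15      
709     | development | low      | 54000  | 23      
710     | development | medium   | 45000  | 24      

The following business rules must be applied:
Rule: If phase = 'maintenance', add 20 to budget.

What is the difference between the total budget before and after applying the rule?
40

Step 1: Original sum of budget = 1079000
Step 2: 2 records have phase = 'maintenance'
Step 3: Each affected record changes by 20
Step 4: Total change = 2 × 20 = 40
Step 5: New sum = 1079000 + 40 = 1079040
Step 6: Difference = |1079040 - 1079000| = 40
        (Sum increased by 40)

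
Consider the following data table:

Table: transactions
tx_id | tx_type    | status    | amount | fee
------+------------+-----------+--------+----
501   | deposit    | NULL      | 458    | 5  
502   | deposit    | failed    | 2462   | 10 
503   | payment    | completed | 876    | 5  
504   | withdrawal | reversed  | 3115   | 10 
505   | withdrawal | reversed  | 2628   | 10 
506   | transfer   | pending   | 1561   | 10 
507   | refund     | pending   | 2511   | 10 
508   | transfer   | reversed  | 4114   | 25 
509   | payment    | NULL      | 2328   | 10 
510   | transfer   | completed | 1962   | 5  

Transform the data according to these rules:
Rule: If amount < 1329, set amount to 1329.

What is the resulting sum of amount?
23339

Step 1: 2 records have amount < 1329
Step 2: These records originally summed to 1334
Step 3: After setting to minimum: 2 × 1329 = 2658
Step 4: Unaffected records sum: 20681
Step 5: Final sum = 2658 + 20681 = 23339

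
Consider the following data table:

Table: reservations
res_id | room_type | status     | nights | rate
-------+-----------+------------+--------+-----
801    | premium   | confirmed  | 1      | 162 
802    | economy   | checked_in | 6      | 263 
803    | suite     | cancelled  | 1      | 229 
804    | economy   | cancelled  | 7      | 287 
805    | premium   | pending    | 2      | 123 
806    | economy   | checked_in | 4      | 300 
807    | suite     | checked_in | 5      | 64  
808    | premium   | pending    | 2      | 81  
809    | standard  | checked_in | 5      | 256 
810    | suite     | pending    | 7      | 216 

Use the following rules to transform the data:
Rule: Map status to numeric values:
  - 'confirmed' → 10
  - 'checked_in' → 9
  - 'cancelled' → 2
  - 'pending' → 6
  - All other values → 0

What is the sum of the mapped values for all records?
68

Step 1: Apply mapping to each record
Step 2: Count by status:
  'confirmed': 1 records × 10 = 10
  'checked_in': 4 records × 9 = 36
  'cancelled': 2 records × 2 = 4
  'pending': 3 records × 6 = 18
Step 3: Sum all mapped values = 68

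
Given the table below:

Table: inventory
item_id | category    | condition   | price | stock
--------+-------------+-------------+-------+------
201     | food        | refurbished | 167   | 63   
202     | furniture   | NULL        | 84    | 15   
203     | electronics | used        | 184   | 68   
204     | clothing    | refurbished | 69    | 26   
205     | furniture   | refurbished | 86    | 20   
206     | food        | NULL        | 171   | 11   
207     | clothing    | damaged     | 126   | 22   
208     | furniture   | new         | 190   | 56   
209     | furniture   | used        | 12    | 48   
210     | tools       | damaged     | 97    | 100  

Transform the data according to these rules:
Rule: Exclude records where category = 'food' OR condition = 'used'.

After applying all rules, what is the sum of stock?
239

Step 1: Find records where category = 'food' OR condition = 'used'
Step 2: 4 records match, summing to 190
Step 3: Original sum: 429
Step 4: Remaining sum = 429 - 190 = 239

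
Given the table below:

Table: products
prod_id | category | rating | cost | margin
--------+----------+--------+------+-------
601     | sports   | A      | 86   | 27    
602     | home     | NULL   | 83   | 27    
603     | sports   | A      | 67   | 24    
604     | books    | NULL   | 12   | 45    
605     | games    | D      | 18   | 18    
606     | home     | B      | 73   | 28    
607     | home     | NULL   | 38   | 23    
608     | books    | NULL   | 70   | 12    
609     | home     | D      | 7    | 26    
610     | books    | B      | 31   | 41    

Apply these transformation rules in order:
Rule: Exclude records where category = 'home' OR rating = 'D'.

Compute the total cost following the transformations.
266

Step 1: Find records where category = 'home' OR rating = 'D'
Step 2: 5 records match, summing to 219
Step 3: Original sum: 485
Step 4: Remaining sum = 485 - 219 = 266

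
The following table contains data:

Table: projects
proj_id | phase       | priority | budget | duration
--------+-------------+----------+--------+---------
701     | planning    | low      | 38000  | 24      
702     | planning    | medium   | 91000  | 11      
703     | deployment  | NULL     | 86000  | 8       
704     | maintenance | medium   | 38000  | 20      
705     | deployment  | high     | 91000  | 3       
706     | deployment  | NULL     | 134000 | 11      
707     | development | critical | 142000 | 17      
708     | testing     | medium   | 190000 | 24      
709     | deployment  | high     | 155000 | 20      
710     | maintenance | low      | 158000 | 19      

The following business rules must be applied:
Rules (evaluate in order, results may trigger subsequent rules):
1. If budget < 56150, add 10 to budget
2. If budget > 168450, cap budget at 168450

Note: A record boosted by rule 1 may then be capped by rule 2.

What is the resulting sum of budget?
1101470

Step 1: Apply rule 1 to records with budget < 56150
  - 2 records get bonus of 10
  - Of these, 0 records then exceed 168450 and get capped
Step 2: Apply rule 2 to records with budget > 168450
  - 1 records (original) are capped
Step 3: Calculate final sum = 1101470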